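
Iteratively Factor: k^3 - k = (k - 1)*(k^2 + k) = k*(k - 1)*(k + 1)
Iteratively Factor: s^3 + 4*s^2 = (s + 4)*(s^2) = s*(s + 4)*(s)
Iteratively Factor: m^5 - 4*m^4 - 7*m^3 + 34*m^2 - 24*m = (m - 1)*(m^4 - 3*m^3 - 10*m^2 + 24*m) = (m - 1)*(m + 3)*(m^3 - 6*m^2 + 8*m) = m*(m - 1)*(m + 3)*(m^2 - 6*m + 8) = m*(m - 4)*(m - 1)*(m + 3)*(m - 2)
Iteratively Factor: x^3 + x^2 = (x)*(x^2 + x) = x^2*(x + 1)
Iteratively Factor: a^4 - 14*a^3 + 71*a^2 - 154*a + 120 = (a - 4)*(a^3 - 10*a^2 + 31*a - 30) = (a - 4)*(a - 3)*(a^2 - 7*a + 10) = (a - 4)*(a - 3)*(a - 2)*(a - 5)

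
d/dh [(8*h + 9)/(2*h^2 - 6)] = (4*h^2 - h*(8*h + 9) - 12)/(h^2 - 3)^2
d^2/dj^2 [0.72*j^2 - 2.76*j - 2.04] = 1.44000000000000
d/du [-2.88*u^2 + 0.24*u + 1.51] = 0.24 - 5.76*u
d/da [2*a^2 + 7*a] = 4*a + 7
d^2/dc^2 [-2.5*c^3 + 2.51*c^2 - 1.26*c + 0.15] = 5.02 - 15.0*c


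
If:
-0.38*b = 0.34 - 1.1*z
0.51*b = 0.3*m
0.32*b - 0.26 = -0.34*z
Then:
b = 0.35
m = 0.60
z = 0.43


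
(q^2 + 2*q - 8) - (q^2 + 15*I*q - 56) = 2*q - 15*I*q + 48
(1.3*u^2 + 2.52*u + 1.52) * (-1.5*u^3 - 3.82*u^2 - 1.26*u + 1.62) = -1.95*u^5 - 8.746*u^4 - 13.5444*u^3 - 6.8756*u^2 + 2.1672*u + 2.4624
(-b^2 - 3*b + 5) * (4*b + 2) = -4*b^3 - 14*b^2 + 14*b + 10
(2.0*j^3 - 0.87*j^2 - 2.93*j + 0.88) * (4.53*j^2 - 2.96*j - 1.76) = 9.06*j^5 - 9.8611*j^4 - 14.2177*j^3 + 14.1904*j^2 + 2.552*j - 1.5488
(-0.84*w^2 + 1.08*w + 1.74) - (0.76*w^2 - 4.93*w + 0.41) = -1.6*w^2 + 6.01*w + 1.33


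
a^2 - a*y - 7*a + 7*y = (a - 7)*(a - y)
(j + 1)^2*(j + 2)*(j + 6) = j^4 + 10*j^3 + 29*j^2 + 32*j + 12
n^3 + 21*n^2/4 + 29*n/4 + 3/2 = (n + 1/4)*(n + 2)*(n + 3)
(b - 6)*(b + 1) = b^2 - 5*b - 6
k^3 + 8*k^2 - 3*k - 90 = (k - 3)*(k + 5)*(k + 6)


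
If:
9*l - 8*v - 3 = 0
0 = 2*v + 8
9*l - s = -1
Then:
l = -29/9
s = -28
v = -4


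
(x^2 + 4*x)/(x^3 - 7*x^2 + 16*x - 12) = x*(x + 4)/(x^3 - 7*x^2 + 16*x - 12)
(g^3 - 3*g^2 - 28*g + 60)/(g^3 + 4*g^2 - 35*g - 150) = (g - 2)/(g + 5)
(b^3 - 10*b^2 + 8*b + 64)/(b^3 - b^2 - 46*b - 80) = (b - 4)/(b + 5)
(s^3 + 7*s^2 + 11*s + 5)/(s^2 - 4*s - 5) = (s^2 + 6*s + 5)/(s - 5)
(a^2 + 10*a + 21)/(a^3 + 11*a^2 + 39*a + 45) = (a + 7)/(a^2 + 8*a + 15)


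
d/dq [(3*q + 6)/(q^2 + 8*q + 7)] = 3*(q^2 + 8*q - 2*(q + 2)*(q + 4) + 7)/(q^2 + 8*q + 7)^2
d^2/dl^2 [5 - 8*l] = 0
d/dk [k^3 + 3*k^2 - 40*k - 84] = 3*k^2 + 6*k - 40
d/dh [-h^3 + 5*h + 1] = 5 - 3*h^2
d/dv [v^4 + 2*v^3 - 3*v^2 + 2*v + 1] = 4*v^3 + 6*v^2 - 6*v + 2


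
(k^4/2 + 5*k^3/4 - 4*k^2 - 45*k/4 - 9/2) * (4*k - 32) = 2*k^5 - 11*k^4 - 56*k^3 + 83*k^2 + 342*k + 144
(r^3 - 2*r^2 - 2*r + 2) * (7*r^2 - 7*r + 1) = 7*r^5 - 21*r^4 + r^3 + 26*r^2 - 16*r + 2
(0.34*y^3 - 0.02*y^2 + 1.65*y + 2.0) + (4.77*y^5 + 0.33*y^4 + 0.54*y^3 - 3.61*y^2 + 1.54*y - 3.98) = 4.77*y^5 + 0.33*y^4 + 0.88*y^3 - 3.63*y^2 + 3.19*y - 1.98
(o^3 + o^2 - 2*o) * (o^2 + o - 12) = o^5 + 2*o^4 - 13*o^3 - 14*o^2 + 24*o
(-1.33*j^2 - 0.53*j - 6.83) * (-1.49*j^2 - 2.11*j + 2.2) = 1.9817*j^4 + 3.596*j^3 + 8.369*j^2 + 13.2453*j - 15.026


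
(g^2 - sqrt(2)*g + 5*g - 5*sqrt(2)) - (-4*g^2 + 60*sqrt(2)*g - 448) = 5*g^2 - 61*sqrt(2)*g + 5*g - 5*sqrt(2) + 448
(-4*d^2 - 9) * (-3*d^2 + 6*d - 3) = 12*d^4 - 24*d^3 + 39*d^2 - 54*d + 27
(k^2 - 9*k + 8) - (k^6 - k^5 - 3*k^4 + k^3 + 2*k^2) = -k^6 + k^5 + 3*k^4 - k^3 - k^2 - 9*k + 8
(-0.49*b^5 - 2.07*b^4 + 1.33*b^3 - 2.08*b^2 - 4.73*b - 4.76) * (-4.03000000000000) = 1.9747*b^5 + 8.3421*b^4 - 5.3599*b^3 + 8.3824*b^2 + 19.0619*b + 19.1828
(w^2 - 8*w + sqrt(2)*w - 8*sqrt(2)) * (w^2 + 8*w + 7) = w^4 + sqrt(2)*w^3 - 57*w^2 - 57*sqrt(2)*w - 56*w - 56*sqrt(2)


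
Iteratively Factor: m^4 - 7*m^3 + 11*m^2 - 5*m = (m)*(m^3 - 7*m^2 + 11*m - 5) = m*(m - 1)*(m^2 - 6*m + 5) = m*(m - 5)*(m - 1)*(m - 1)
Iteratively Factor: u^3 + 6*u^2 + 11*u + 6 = (u + 3)*(u^2 + 3*u + 2) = (u + 2)*(u + 3)*(u + 1)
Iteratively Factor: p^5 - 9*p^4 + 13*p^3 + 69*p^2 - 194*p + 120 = (p - 5)*(p^4 - 4*p^3 - 7*p^2 + 34*p - 24) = (p - 5)*(p - 2)*(p^3 - 2*p^2 - 11*p + 12) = (p - 5)*(p - 4)*(p - 2)*(p^2 + 2*p - 3) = (p - 5)*(p - 4)*(p - 2)*(p - 1)*(p + 3)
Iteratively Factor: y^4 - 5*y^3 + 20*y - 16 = (y - 4)*(y^3 - y^2 - 4*y + 4) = (y - 4)*(y - 1)*(y^2 - 4) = (y - 4)*(y - 1)*(y + 2)*(y - 2)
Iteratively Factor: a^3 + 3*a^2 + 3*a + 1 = (a + 1)*(a^2 + 2*a + 1) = (a + 1)^2*(a + 1)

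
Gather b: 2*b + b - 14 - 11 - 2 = 3*b - 27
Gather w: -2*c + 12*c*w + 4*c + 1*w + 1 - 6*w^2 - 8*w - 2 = 2*c - 6*w^2 + w*(12*c - 7) - 1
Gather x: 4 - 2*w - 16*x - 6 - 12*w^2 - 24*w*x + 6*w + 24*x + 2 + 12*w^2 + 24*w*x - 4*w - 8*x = 0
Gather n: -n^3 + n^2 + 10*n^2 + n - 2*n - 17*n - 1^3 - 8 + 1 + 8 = -n^3 + 11*n^2 - 18*n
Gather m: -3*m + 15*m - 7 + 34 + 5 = 12*m + 32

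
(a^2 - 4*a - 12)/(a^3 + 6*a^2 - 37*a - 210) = (a + 2)/(a^2 + 12*a + 35)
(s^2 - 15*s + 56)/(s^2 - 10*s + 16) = (s - 7)/(s - 2)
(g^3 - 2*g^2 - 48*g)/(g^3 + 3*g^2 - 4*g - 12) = g*(g^2 - 2*g - 48)/(g^3 + 3*g^2 - 4*g - 12)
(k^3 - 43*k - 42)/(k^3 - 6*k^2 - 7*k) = (k + 6)/k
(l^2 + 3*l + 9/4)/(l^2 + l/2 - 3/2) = (l + 3/2)/(l - 1)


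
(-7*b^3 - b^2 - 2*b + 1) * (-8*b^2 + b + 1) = 56*b^5 + b^4 + 8*b^3 - 11*b^2 - b + 1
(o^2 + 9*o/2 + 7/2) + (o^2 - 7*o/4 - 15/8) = 2*o^2 + 11*o/4 + 13/8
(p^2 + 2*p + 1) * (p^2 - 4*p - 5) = p^4 - 2*p^3 - 12*p^2 - 14*p - 5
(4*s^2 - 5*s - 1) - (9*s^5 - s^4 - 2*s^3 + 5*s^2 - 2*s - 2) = -9*s^5 + s^4 + 2*s^3 - s^2 - 3*s + 1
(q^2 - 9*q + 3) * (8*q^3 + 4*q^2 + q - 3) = 8*q^5 - 68*q^4 - 11*q^3 + 30*q - 9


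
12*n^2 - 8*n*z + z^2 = (-6*n + z)*(-2*n + z)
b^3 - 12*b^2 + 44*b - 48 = (b - 6)*(b - 4)*(b - 2)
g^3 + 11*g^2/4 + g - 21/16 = (g - 1/2)*(g + 3/2)*(g + 7/4)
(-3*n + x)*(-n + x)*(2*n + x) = 6*n^3 - 5*n^2*x - 2*n*x^2 + x^3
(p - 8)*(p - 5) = p^2 - 13*p + 40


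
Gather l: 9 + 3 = 12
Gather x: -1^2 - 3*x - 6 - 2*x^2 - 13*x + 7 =-2*x^2 - 16*x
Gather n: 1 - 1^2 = 0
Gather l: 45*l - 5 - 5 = 45*l - 10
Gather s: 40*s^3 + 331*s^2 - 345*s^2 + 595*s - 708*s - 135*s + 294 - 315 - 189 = 40*s^3 - 14*s^2 - 248*s - 210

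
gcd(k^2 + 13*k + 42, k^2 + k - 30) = k + 6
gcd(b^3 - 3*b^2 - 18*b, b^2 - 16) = 1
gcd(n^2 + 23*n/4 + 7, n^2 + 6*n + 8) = n + 4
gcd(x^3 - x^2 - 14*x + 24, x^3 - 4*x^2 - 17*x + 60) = x^2 + x - 12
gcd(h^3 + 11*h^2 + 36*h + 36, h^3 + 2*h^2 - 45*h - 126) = h^2 + 9*h + 18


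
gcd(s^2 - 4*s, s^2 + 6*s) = s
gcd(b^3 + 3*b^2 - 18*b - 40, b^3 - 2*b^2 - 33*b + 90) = 1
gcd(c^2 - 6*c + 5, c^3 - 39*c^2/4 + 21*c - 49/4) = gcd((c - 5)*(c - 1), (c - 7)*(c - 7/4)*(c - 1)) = c - 1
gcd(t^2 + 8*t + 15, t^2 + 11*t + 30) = t + 5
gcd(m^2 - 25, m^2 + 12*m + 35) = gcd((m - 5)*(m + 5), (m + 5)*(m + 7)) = m + 5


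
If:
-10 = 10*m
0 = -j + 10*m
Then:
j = -10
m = -1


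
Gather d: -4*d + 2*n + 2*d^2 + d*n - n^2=2*d^2 + d*(n - 4) - n^2 + 2*n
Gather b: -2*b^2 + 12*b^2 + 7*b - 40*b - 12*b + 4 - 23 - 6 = 10*b^2 - 45*b - 25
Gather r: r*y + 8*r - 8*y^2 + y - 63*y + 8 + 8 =r*(y + 8) - 8*y^2 - 62*y + 16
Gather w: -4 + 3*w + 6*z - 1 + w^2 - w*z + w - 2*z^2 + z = w^2 + w*(4 - z) - 2*z^2 + 7*z - 5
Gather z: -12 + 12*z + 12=12*z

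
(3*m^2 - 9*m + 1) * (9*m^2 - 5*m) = 27*m^4 - 96*m^3 + 54*m^2 - 5*m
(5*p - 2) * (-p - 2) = -5*p^2 - 8*p + 4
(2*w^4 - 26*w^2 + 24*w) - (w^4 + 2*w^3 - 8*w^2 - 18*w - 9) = w^4 - 2*w^3 - 18*w^2 + 42*w + 9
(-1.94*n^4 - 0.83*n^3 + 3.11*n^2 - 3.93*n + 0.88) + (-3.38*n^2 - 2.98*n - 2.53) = -1.94*n^4 - 0.83*n^3 - 0.27*n^2 - 6.91*n - 1.65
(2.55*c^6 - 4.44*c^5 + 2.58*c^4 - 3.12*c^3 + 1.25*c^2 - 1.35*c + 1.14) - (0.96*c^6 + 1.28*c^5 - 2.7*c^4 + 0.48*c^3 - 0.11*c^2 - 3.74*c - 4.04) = 1.59*c^6 - 5.72*c^5 + 5.28*c^4 - 3.6*c^3 + 1.36*c^2 + 2.39*c + 5.18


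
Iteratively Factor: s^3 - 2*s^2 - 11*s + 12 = (s - 1)*(s^2 - s - 12) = (s - 1)*(s + 3)*(s - 4)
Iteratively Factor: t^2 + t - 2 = (t - 1)*(t + 2)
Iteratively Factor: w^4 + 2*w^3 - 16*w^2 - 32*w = (w)*(w^3 + 2*w^2 - 16*w - 32) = w*(w + 4)*(w^2 - 2*w - 8) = w*(w + 2)*(w + 4)*(w - 4)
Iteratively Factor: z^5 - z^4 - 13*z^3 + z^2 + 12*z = (z)*(z^4 - z^3 - 13*z^2 + z + 12) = z*(z + 3)*(z^3 - 4*z^2 - z + 4) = z*(z - 1)*(z + 3)*(z^2 - 3*z - 4) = z*(z - 1)*(z + 1)*(z + 3)*(z - 4)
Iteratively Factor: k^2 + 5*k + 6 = (k + 3)*(k + 2)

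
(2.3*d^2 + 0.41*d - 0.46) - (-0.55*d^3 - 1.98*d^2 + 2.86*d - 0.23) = 0.55*d^3 + 4.28*d^2 - 2.45*d - 0.23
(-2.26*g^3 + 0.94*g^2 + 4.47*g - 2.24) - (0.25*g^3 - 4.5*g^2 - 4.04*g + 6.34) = -2.51*g^3 + 5.44*g^2 + 8.51*g - 8.58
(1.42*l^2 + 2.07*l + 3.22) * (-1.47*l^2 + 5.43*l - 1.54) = -2.0874*l^4 + 4.6677*l^3 + 4.3199*l^2 + 14.2968*l - 4.9588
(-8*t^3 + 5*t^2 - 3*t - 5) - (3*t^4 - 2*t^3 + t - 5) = -3*t^4 - 6*t^3 + 5*t^2 - 4*t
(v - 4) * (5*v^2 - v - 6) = 5*v^3 - 21*v^2 - 2*v + 24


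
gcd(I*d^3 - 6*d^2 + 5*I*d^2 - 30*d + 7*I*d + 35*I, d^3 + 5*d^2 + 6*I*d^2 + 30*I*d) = d + 5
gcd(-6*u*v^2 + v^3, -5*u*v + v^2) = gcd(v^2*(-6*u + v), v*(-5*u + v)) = v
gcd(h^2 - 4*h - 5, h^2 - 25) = h - 5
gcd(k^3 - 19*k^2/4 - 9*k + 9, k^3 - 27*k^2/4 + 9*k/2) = k^2 - 27*k/4 + 9/2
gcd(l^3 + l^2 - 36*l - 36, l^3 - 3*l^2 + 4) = l + 1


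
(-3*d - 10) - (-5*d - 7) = 2*d - 3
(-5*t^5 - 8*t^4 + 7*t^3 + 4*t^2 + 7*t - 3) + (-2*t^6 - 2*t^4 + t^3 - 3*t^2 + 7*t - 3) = -2*t^6 - 5*t^5 - 10*t^4 + 8*t^3 + t^2 + 14*t - 6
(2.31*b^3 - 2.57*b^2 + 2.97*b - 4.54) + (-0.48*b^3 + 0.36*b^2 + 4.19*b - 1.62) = 1.83*b^3 - 2.21*b^2 + 7.16*b - 6.16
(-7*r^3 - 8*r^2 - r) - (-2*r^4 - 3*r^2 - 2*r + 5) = 2*r^4 - 7*r^3 - 5*r^2 + r - 5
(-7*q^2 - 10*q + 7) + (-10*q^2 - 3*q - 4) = -17*q^2 - 13*q + 3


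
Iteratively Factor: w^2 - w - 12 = (w + 3)*(w - 4)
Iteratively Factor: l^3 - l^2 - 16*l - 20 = (l + 2)*(l^2 - 3*l - 10) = (l - 5)*(l + 2)*(l + 2)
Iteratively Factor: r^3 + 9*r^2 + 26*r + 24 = (r + 2)*(r^2 + 7*r + 12) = (r + 2)*(r + 3)*(r + 4)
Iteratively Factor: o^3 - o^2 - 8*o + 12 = (o + 3)*(o^2 - 4*o + 4) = (o - 2)*(o + 3)*(o - 2)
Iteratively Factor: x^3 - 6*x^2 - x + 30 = (x + 2)*(x^2 - 8*x + 15) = (x - 5)*(x + 2)*(x - 3)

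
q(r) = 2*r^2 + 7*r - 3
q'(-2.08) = -1.32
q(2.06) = 19.91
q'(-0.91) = 3.36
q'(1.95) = 14.80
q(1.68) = 14.40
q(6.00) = 111.00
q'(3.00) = 19.00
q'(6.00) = 31.00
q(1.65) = 14.00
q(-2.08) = -8.91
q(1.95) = 18.26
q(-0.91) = -7.71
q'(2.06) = 15.24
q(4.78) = 76.16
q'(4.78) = 26.12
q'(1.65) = 13.60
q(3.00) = 36.00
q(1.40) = 10.72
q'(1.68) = 13.72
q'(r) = 4*r + 7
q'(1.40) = 12.60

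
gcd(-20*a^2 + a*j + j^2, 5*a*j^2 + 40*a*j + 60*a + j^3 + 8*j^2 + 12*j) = 5*a + j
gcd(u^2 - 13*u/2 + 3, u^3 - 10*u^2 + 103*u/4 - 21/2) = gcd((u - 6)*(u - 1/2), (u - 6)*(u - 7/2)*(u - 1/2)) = u^2 - 13*u/2 + 3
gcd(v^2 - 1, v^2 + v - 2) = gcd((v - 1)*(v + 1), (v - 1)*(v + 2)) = v - 1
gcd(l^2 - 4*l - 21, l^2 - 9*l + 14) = l - 7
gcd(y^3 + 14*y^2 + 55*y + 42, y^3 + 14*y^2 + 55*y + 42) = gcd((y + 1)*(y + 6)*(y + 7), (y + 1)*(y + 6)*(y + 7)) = y^3 + 14*y^2 + 55*y + 42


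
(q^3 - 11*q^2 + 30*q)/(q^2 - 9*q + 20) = q*(q - 6)/(q - 4)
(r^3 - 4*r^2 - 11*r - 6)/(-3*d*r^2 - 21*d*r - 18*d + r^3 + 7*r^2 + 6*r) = (r^2 - 5*r - 6)/(-3*d*r - 18*d + r^2 + 6*r)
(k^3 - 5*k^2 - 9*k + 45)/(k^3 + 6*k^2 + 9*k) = (k^2 - 8*k + 15)/(k*(k + 3))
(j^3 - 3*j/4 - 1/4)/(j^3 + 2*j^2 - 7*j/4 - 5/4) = (2*j + 1)/(2*j + 5)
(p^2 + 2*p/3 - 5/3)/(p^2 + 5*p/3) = (p - 1)/p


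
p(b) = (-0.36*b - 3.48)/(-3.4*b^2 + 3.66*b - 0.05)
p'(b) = (-0.36*b - 3.48)*(6.8*b - 3.66)/(-3.4*b^2 + 3.66*b - 0.05)^2 - 0.36/(-3.4*b^2 + 3.66*b - 0.05)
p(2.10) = 0.58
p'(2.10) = -0.78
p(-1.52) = 0.22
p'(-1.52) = 0.25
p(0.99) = -15.91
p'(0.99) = -204.31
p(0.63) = -4.09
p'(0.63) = -3.21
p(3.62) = 0.15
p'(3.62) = -0.09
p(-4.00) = 0.03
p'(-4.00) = 0.02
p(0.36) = -4.36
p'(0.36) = 5.96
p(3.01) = 0.23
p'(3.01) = -0.18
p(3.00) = 0.23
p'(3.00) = -0.18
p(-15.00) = -0.00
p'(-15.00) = 0.00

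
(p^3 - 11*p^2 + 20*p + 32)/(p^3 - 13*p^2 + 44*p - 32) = (p + 1)/(p - 1)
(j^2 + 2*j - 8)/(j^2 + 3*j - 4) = (j - 2)/(j - 1)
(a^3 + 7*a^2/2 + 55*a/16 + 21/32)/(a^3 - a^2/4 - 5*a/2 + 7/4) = (8*a^2 + 14*a + 3)/(8*(a^2 - 2*a + 1))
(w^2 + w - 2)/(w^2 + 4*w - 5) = (w + 2)/(w + 5)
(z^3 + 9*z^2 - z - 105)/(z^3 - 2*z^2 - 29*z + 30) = (z^2 + 4*z - 21)/(z^2 - 7*z + 6)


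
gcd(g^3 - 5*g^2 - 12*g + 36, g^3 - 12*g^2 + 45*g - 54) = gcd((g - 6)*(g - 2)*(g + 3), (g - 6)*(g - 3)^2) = g - 6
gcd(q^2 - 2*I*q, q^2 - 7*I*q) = q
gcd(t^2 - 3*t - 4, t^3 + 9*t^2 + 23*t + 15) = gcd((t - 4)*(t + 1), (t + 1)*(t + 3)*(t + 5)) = t + 1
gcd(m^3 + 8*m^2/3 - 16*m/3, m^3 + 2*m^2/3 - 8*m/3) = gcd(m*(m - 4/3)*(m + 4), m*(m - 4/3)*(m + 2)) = m^2 - 4*m/3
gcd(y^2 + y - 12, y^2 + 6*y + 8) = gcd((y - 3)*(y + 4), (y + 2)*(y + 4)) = y + 4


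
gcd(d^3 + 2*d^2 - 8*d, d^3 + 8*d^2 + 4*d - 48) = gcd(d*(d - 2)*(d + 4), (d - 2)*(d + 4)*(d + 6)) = d^2 + 2*d - 8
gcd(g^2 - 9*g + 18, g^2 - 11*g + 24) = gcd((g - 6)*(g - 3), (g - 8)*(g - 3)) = g - 3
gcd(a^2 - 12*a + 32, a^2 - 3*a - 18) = 1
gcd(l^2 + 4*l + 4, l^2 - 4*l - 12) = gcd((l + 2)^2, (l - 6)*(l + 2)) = l + 2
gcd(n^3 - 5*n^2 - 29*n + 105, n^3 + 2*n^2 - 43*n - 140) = n^2 - 2*n - 35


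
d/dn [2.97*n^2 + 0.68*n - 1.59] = 5.94*n + 0.68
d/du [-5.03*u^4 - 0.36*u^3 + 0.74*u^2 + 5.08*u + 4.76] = -20.12*u^3 - 1.08*u^2 + 1.48*u + 5.08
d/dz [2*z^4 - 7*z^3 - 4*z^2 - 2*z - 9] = 8*z^3 - 21*z^2 - 8*z - 2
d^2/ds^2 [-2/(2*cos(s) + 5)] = 4*(-5*cos(s) + cos(2*s) - 3)/(2*cos(s) + 5)^3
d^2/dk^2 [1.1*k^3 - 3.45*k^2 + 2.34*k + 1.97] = 6.6*k - 6.9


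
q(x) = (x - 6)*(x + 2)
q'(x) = 2*x - 4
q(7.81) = 17.76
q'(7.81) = 11.62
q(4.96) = -7.24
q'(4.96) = 5.92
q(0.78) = -14.51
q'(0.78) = -2.44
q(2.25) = -15.94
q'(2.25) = 0.50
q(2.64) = -15.59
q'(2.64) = 1.28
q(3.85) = -12.58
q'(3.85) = 3.70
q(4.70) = -8.71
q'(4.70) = 5.40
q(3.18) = -14.61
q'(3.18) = 2.36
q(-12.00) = 180.00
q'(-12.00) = -28.00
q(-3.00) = 9.00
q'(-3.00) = -10.00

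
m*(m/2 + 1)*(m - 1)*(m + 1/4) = m^4/2 + 5*m^3/8 - 7*m^2/8 - m/4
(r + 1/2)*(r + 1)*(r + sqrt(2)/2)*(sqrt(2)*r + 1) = sqrt(2)*r^4 + 2*r^3 + 3*sqrt(2)*r^3/2 + sqrt(2)*r^2 + 3*r^2 + r + 3*sqrt(2)*r/4 + sqrt(2)/4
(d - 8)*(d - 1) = d^2 - 9*d + 8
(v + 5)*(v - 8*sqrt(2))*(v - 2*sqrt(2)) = v^3 - 10*sqrt(2)*v^2 + 5*v^2 - 50*sqrt(2)*v + 32*v + 160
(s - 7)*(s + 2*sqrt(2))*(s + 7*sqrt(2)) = s^3 - 7*s^2 + 9*sqrt(2)*s^2 - 63*sqrt(2)*s + 28*s - 196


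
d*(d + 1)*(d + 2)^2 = d^4 + 5*d^3 + 8*d^2 + 4*d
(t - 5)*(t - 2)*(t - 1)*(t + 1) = t^4 - 7*t^3 + 9*t^2 + 7*t - 10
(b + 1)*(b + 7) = b^2 + 8*b + 7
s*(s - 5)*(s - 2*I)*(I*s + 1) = I*s^4 + 3*s^3 - 5*I*s^3 - 15*s^2 - 2*I*s^2 + 10*I*s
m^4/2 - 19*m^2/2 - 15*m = m*(m/2 + 1)*(m - 5)*(m + 3)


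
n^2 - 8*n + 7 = (n - 7)*(n - 1)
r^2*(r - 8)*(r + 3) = r^4 - 5*r^3 - 24*r^2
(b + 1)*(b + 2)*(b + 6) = b^3 + 9*b^2 + 20*b + 12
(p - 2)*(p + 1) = p^2 - p - 2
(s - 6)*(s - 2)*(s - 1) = s^3 - 9*s^2 + 20*s - 12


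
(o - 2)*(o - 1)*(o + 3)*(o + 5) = o^4 + 5*o^3 - 7*o^2 - 29*o + 30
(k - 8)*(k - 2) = k^2 - 10*k + 16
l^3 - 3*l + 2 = (l - 1)^2*(l + 2)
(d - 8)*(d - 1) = d^2 - 9*d + 8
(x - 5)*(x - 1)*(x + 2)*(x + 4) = x^4 - 23*x^2 - 18*x + 40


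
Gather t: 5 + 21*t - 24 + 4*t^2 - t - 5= 4*t^2 + 20*t - 24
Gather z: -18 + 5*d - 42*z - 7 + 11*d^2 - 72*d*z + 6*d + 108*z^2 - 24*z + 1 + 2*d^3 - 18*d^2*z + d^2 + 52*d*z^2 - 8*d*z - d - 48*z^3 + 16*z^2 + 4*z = 2*d^3 + 12*d^2 + 10*d - 48*z^3 + z^2*(52*d + 124) + z*(-18*d^2 - 80*d - 62) - 24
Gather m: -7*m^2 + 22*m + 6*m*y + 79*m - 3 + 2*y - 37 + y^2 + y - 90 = -7*m^2 + m*(6*y + 101) + y^2 + 3*y - 130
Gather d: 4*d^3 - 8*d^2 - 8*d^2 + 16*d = 4*d^3 - 16*d^2 + 16*d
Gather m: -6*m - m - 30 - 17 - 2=-7*m - 49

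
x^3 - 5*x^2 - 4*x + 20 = (x - 5)*(x - 2)*(x + 2)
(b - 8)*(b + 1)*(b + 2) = b^3 - 5*b^2 - 22*b - 16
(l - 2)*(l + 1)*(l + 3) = l^3 + 2*l^2 - 5*l - 6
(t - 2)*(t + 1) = t^2 - t - 2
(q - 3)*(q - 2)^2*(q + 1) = q^4 - 6*q^3 + 9*q^2 + 4*q - 12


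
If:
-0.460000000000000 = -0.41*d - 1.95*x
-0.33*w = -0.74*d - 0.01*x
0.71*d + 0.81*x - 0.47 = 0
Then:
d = 0.52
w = 1.16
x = 0.13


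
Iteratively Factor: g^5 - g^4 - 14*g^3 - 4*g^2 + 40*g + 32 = (g + 1)*(g^4 - 2*g^3 - 12*g^2 + 8*g + 32) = (g - 2)*(g + 1)*(g^3 - 12*g - 16) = (g - 4)*(g - 2)*(g + 1)*(g^2 + 4*g + 4) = (g - 4)*(g - 2)*(g + 1)*(g + 2)*(g + 2)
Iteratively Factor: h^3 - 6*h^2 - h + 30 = (h - 5)*(h^2 - h - 6) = (h - 5)*(h - 3)*(h + 2)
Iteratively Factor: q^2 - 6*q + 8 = (q - 2)*(q - 4)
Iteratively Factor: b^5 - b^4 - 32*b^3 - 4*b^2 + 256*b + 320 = (b - 5)*(b^4 + 4*b^3 - 12*b^2 - 64*b - 64) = (b - 5)*(b - 4)*(b^3 + 8*b^2 + 20*b + 16) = (b - 5)*(b - 4)*(b + 4)*(b^2 + 4*b + 4) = (b - 5)*(b - 4)*(b + 2)*(b + 4)*(b + 2)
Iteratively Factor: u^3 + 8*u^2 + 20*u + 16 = (u + 2)*(u^2 + 6*u + 8) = (u + 2)*(u + 4)*(u + 2)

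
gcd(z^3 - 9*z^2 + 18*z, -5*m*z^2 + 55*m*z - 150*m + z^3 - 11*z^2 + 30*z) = z - 6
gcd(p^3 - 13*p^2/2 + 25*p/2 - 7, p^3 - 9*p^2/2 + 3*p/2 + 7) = p^2 - 11*p/2 + 7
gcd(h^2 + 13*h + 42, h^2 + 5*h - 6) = h + 6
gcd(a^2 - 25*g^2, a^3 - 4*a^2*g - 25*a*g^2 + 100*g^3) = a^2 - 25*g^2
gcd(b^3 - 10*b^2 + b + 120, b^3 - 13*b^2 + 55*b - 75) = b - 5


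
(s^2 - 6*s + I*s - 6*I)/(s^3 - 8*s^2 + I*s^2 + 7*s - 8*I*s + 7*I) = (s - 6)/(s^2 - 8*s + 7)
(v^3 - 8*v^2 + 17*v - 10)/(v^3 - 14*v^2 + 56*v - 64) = (v^2 - 6*v + 5)/(v^2 - 12*v + 32)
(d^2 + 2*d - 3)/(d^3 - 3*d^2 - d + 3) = (d + 3)/(d^2 - 2*d - 3)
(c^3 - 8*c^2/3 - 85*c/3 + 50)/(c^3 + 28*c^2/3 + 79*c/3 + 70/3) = (3*c^2 - 23*c + 30)/(3*c^2 + 13*c + 14)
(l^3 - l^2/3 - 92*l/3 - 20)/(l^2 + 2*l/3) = l - 1 - 30/l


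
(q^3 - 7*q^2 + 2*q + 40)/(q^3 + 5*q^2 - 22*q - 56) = (q - 5)/(q + 7)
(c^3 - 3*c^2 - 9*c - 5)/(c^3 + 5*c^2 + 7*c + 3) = (c - 5)/(c + 3)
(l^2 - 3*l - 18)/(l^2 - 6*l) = (l + 3)/l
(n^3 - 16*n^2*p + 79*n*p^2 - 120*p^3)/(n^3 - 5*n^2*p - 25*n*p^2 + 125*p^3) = (-n^2 + 11*n*p - 24*p^2)/(-n^2 + 25*p^2)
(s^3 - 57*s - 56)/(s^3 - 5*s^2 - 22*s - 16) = (s + 7)/(s + 2)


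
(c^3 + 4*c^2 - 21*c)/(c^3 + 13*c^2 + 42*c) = (c - 3)/(c + 6)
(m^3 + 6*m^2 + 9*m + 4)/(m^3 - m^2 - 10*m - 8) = (m^2 + 5*m + 4)/(m^2 - 2*m - 8)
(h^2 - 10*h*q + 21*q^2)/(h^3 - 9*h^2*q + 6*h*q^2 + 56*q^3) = (-h + 3*q)/(-h^2 + 2*h*q + 8*q^2)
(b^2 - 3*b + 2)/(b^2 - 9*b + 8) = (b - 2)/(b - 8)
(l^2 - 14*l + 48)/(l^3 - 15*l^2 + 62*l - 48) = 1/(l - 1)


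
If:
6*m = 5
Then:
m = 5/6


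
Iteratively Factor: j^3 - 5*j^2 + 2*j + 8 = (j - 4)*(j^2 - j - 2) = (j - 4)*(j + 1)*(j - 2)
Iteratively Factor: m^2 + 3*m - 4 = (m - 1)*(m + 4)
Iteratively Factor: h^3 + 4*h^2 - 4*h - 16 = (h + 2)*(h^2 + 2*h - 8) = (h + 2)*(h + 4)*(h - 2)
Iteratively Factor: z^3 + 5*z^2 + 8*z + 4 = (z + 1)*(z^2 + 4*z + 4) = (z + 1)*(z + 2)*(z + 2)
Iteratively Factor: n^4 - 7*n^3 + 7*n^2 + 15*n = (n - 3)*(n^3 - 4*n^2 - 5*n) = (n - 5)*(n - 3)*(n^2 + n) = n*(n - 5)*(n - 3)*(n + 1)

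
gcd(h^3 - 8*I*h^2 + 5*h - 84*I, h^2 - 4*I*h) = h - 4*I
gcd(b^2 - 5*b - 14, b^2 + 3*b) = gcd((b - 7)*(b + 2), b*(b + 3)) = 1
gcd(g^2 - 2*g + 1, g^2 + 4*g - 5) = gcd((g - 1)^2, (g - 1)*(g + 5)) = g - 1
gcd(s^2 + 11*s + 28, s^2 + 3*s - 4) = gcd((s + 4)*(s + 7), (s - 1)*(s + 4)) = s + 4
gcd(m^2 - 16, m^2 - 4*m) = m - 4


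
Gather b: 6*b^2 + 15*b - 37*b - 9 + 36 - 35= 6*b^2 - 22*b - 8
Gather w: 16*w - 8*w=8*w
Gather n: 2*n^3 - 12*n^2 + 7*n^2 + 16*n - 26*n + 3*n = 2*n^3 - 5*n^2 - 7*n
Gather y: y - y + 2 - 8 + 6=0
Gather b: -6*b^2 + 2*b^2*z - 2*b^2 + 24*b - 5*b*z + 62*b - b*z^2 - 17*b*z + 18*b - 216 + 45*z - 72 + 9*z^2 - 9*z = b^2*(2*z - 8) + b*(-z^2 - 22*z + 104) + 9*z^2 + 36*z - 288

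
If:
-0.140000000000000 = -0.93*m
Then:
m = 0.15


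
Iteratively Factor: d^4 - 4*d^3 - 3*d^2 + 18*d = (d)*(d^3 - 4*d^2 - 3*d + 18) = d*(d + 2)*(d^2 - 6*d + 9) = d*(d - 3)*(d + 2)*(d - 3)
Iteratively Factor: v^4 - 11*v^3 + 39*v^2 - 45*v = (v)*(v^3 - 11*v^2 + 39*v - 45) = v*(v - 3)*(v^2 - 8*v + 15) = v*(v - 3)^2*(v - 5)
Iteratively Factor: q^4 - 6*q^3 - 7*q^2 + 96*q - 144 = (q - 3)*(q^3 - 3*q^2 - 16*q + 48) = (q - 3)^2*(q^2 - 16) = (q - 3)^2*(q + 4)*(q - 4)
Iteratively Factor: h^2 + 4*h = (h)*(h + 4)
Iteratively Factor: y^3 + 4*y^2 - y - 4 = (y - 1)*(y^2 + 5*y + 4) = (y - 1)*(y + 1)*(y + 4)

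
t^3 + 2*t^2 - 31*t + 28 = (t - 4)*(t - 1)*(t + 7)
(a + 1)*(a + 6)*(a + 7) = a^3 + 14*a^2 + 55*a + 42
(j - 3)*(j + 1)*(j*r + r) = j^3*r - j^2*r - 5*j*r - 3*r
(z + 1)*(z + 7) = z^2 + 8*z + 7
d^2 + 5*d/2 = d*(d + 5/2)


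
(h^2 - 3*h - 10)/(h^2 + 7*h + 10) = (h - 5)/(h + 5)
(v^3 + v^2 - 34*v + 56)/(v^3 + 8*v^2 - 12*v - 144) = (v^2 + 5*v - 14)/(v^2 + 12*v + 36)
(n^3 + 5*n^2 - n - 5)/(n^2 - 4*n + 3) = (n^2 + 6*n + 5)/(n - 3)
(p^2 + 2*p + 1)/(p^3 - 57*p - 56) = (p + 1)/(p^2 - p - 56)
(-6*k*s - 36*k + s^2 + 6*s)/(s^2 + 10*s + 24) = (-6*k + s)/(s + 4)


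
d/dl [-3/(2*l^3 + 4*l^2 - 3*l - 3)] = 3*(6*l^2 + 8*l - 3)/(2*l^3 + 4*l^2 - 3*l - 3)^2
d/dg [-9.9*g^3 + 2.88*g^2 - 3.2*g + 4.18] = -29.7*g^2 + 5.76*g - 3.2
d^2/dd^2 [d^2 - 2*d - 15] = 2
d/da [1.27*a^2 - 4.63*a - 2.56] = 2.54*a - 4.63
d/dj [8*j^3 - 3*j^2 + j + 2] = 24*j^2 - 6*j + 1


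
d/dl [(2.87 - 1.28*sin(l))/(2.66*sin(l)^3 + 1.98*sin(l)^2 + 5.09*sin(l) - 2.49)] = (6.8096*sin(l)^3 - 20.3682*sin(l)^2 - 11.3652*sin(l) - 11.4211)*cos(l)/(7.0756*sin(l)^6 + 10.5336*sin(l)^5 + 30.9992*sin(l)^4 + 6.9096*sin(l)^3 + 16.0477*sin(l)^2 - 25.3482*sin(l) + 6.2001)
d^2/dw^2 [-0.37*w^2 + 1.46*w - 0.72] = -0.740000000000000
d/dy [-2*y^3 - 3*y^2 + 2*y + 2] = -6*y^2 - 6*y + 2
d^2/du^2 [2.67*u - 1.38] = 0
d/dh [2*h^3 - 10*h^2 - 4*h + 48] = 6*h^2 - 20*h - 4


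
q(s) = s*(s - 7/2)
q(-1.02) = 4.61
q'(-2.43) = -8.36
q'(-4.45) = -12.40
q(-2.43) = 14.41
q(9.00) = 49.50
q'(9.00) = 14.50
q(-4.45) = 35.38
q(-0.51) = 2.05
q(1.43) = -2.96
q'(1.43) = -0.64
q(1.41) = -2.95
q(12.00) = 102.00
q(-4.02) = 30.23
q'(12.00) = 20.50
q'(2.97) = 2.44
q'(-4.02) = -11.54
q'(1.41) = -0.68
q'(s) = 2*s - 7/2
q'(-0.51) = -4.52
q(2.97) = -1.57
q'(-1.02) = -5.54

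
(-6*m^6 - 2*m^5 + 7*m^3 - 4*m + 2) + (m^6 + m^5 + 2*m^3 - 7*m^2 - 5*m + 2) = -5*m^6 - m^5 + 9*m^3 - 7*m^2 - 9*m + 4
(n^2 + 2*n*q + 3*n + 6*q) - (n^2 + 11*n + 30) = 2*n*q - 8*n + 6*q - 30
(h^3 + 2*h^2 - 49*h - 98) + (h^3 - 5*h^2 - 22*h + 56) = 2*h^3 - 3*h^2 - 71*h - 42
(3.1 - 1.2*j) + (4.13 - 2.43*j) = 7.23 - 3.63*j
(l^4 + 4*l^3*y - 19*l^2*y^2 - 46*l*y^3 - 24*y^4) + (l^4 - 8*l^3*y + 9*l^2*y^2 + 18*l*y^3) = 2*l^4 - 4*l^3*y - 10*l^2*y^2 - 28*l*y^3 - 24*y^4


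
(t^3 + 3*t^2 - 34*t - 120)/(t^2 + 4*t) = t - 1 - 30/t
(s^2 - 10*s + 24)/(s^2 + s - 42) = (s - 4)/(s + 7)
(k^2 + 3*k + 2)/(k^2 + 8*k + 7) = (k + 2)/(k + 7)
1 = 1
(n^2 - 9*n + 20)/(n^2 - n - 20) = (n - 4)/(n + 4)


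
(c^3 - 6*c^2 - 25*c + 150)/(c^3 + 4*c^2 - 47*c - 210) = (c^2 - 11*c + 30)/(c^2 - c - 42)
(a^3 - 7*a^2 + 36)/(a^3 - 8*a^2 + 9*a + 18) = (a + 2)/(a + 1)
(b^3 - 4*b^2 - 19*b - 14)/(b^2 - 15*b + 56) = (b^2 + 3*b + 2)/(b - 8)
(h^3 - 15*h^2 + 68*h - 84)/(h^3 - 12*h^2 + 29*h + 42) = (h - 2)/(h + 1)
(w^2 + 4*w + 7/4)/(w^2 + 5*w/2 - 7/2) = (w + 1/2)/(w - 1)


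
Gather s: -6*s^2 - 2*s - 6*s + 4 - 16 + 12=-6*s^2 - 8*s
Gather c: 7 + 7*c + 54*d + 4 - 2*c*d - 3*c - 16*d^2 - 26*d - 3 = c*(4 - 2*d) - 16*d^2 + 28*d + 8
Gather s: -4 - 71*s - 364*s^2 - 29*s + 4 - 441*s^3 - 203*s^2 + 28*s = -441*s^3 - 567*s^2 - 72*s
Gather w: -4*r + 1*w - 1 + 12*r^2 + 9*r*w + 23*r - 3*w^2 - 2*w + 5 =12*r^2 + 19*r - 3*w^2 + w*(9*r - 1) + 4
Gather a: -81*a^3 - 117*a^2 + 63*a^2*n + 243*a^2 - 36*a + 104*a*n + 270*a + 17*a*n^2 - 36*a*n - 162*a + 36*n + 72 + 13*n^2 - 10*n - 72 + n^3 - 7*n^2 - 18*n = -81*a^3 + a^2*(63*n + 126) + a*(17*n^2 + 68*n + 72) + n^3 + 6*n^2 + 8*n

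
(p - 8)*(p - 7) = p^2 - 15*p + 56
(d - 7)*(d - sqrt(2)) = d^2 - 7*d - sqrt(2)*d + 7*sqrt(2)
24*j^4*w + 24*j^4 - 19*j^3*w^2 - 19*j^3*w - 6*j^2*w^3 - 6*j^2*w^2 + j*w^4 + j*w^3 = (-8*j + w)*(-j + w)*(3*j + w)*(j*w + j)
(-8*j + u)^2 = 64*j^2 - 16*j*u + u^2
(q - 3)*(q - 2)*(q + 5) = q^3 - 19*q + 30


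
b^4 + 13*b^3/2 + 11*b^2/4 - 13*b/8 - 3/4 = (b - 1/2)*(b + 1/2)^2*(b + 6)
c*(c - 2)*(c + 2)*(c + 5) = c^4 + 5*c^3 - 4*c^2 - 20*c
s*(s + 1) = s^2 + s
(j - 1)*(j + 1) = j^2 - 1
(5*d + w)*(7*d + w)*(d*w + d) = 35*d^3*w + 35*d^3 + 12*d^2*w^2 + 12*d^2*w + d*w^3 + d*w^2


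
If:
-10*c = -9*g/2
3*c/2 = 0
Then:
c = 0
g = 0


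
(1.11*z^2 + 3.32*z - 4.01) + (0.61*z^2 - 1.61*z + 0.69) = 1.72*z^2 + 1.71*z - 3.32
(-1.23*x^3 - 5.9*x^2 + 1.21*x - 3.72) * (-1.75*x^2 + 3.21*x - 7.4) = 2.1525*x^5 + 6.3767*x^4 - 11.9545*x^3 + 54.0541*x^2 - 20.8952*x + 27.528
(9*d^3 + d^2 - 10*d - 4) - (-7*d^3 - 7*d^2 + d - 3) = 16*d^3 + 8*d^2 - 11*d - 1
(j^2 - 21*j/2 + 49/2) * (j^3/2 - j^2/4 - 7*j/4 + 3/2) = j^5/2 - 11*j^4/2 + 105*j^3/8 + 55*j^2/4 - 469*j/8 + 147/4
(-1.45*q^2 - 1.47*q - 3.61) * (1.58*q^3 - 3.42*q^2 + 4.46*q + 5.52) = -2.291*q^5 + 2.6364*q^4 - 7.1434*q^3 - 2.214*q^2 - 24.215*q - 19.9272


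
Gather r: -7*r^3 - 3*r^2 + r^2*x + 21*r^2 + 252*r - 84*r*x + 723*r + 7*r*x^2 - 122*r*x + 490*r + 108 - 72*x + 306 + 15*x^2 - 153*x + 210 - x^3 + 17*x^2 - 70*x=-7*r^3 + r^2*(x + 18) + r*(7*x^2 - 206*x + 1465) - x^3 + 32*x^2 - 295*x + 624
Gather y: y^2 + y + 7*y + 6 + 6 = y^2 + 8*y + 12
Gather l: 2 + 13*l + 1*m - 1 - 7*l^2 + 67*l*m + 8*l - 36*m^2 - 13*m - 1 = -7*l^2 + l*(67*m + 21) - 36*m^2 - 12*m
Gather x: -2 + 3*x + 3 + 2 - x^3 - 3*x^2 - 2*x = -x^3 - 3*x^2 + x + 3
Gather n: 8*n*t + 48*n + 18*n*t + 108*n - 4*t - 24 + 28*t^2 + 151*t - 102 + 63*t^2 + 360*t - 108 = n*(26*t + 156) + 91*t^2 + 507*t - 234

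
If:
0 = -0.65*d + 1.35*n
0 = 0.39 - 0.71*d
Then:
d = 0.55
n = 0.26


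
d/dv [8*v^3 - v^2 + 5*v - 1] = 24*v^2 - 2*v + 5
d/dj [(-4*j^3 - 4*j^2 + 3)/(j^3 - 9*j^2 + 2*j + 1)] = (40*j^4 - 16*j^3 - 29*j^2 + 46*j - 6)/(j^6 - 18*j^5 + 85*j^4 - 34*j^3 - 14*j^2 + 4*j + 1)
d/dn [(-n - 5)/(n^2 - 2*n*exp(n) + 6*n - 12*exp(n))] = (-n^2 + 2*n*exp(n) - 6*n - 2*(n + 5)*(n*exp(n) - n + 7*exp(n) - 3) + 12*exp(n))/(n^2 - 2*n*exp(n) + 6*n - 12*exp(n))^2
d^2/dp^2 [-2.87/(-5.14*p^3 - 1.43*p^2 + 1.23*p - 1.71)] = (-(88.5108*p + 8.2082)*(5.14*p^3 + 1.43*p^2 - 1.23*p + 1.71) + 2.87*(15.42*p^2 + 2.86*p - 1.23)*(30.84*p^2 + 5.72*p - 2.46))/(5.14*p^3 + 1.43*p^2 - 1.23*p + 1.71)^3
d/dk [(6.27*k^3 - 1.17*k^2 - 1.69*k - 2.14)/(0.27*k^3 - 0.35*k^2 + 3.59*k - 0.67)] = (-1.8786*k^4 + 45.9312*k^3 - 15.6611*k^2 + 0.0697999999999999*k + 8.8149)/(0.0729*k^6 - 0.189*k^5 + 2.0611*k^4 - 2.8748*k^3 + 13.3571*k^2 - 4.8106*k + 0.4489)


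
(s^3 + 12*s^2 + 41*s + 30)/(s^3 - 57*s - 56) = (s^2 + 11*s + 30)/(s^2 - s - 56)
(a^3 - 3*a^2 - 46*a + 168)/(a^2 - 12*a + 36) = (a^2 + 3*a - 28)/(a - 6)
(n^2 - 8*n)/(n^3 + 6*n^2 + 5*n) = (n - 8)/(n^2 + 6*n + 5)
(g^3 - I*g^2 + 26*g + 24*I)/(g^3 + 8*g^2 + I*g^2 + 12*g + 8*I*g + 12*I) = (g^2 - 2*I*g + 24)/(g^2 + 8*g + 12)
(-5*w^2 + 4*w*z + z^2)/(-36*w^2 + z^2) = (5*w^2 - 4*w*z - z^2)/(36*w^2 - z^2)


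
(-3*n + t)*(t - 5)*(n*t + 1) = -3*n^2*t^2 + 15*n^2*t + n*t^3 - 5*n*t^2 - 3*n*t + 15*n + t^2 - 5*t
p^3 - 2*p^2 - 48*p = p*(p - 8)*(p + 6)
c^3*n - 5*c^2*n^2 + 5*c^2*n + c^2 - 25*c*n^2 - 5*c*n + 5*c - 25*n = (c + 5)*(c - 5*n)*(c*n + 1)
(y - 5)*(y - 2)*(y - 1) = y^3 - 8*y^2 + 17*y - 10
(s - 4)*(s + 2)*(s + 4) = s^3 + 2*s^2 - 16*s - 32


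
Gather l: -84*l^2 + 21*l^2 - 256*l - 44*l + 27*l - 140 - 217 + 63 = -63*l^2 - 273*l - 294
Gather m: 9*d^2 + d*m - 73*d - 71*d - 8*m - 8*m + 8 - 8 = 9*d^2 - 144*d + m*(d - 16)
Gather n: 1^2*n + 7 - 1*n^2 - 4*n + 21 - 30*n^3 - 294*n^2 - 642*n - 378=-30*n^3 - 295*n^2 - 645*n - 350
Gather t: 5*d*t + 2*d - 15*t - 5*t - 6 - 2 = 2*d + t*(5*d - 20) - 8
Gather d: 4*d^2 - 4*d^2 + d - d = 0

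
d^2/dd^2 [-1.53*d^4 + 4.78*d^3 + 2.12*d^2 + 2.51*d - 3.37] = -18.36*d^2 + 28.68*d + 4.24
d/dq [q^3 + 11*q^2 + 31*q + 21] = 3*q^2 + 22*q + 31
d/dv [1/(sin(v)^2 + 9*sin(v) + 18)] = -(2*sin(v) + 9)*cos(v)/(sin(v)^2 + 9*sin(v) + 18)^2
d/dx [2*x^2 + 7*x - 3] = 4*x + 7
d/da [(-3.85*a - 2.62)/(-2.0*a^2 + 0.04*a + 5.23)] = (7.7*a^2 - 0.154*a - (3.85*a + 2.62)*(4.0*a - 0.04) - 20.1355)/(-2.0*a^2 + 0.04*a + 5.23)^2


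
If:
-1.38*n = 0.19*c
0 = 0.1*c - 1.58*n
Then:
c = 0.00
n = 0.00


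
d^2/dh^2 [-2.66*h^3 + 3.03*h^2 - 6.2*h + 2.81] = 6.06 - 15.96*h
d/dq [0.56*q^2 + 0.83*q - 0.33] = 1.12*q + 0.83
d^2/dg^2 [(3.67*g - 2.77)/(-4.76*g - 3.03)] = (231.386456 - 2.8421709430404e-14*g)/(4.76*g + 3.03)^3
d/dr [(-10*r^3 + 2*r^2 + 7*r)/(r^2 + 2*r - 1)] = (-10*r^4 - 40*r^3 + 27*r^2 - 4*r - 7)/(r^4 + 4*r^3 + 2*r^2 - 4*r + 1)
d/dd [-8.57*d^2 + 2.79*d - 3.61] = 2.79 - 17.14*d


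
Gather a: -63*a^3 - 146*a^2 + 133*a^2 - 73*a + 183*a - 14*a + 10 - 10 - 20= -63*a^3 - 13*a^2 + 96*a - 20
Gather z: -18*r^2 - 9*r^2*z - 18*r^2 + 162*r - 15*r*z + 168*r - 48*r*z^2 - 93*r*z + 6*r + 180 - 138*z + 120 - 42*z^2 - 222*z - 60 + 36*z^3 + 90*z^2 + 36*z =-36*r^2 + 336*r + 36*z^3 + z^2*(48 - 48*r) + z*(-9*r^2 - 108*r - 324) + 240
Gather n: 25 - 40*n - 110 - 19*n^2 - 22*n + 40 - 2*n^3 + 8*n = -2*n^3 - 19*n^2 - 54*n - 45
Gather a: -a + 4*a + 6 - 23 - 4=3*a - 21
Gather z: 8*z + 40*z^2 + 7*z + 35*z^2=75*z^2 + 15*z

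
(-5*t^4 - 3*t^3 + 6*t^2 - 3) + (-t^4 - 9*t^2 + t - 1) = -6*t^4 - 3*t^3 - 3*t^2 + t - 4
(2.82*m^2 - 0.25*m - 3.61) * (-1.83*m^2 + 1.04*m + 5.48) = -5.1606*m^4 + 3.3903*m^3 + 21.7999*m^2 - 5.1244*m - 19.7828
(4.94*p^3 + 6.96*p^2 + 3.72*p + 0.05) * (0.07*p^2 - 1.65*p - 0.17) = 0.3458*p^5 - 7.6638*p^4 - 12.0634*p^3 - 7.3177*p^2 - 0.7149*p - 0.0085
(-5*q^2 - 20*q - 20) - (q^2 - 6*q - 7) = -6*q^2 - 14*q - 13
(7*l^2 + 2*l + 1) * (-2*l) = -14*l^3 - 4*l^2 - 2*l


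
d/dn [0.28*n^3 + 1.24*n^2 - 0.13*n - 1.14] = 0.84*n^2 + 2.48*n - 0.13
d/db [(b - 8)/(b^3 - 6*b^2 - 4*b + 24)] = (b^3 - 6*b^2 - 4*b + (b - 8)*(-3*b^2 + 12*b + 4) + 24)/(b^3 - 6*b^2 - 4*b + 24)^2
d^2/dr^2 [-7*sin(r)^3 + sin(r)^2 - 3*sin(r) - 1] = 63*sin(r)^3 - 4*sin(r)^2 - 39*sin(r) + 2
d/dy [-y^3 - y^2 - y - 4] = -3*y^2 - 2*y - 1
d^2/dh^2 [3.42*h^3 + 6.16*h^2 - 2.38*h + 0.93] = 20.52*h + 12.32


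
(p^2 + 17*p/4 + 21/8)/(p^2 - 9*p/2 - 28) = (p + 3/4)/(p - 8)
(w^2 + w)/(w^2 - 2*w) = (w + 1)/(w - 2)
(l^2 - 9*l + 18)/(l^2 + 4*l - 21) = (l - 6)/(l + 7)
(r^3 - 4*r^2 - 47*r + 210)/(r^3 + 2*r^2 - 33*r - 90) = (r^2 + 2*r - 35)/(r^2 + 8*r + 15)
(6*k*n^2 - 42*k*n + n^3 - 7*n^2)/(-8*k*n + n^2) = (-6*k*n + 42*k - n^2 + 7*n)/(8*k - n)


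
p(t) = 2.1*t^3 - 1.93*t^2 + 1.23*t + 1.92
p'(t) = 6.3*t^2 - 3.86*t + 1.23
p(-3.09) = -82.27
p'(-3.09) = 73.31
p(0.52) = 2.33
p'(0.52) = 0.93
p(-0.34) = 1.20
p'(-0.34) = 3.27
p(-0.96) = -2.90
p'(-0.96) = 10.74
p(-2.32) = -37.54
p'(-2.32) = 44.09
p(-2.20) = -32.49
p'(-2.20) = 40.21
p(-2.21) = -32.89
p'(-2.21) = 40.53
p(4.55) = 165.37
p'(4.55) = 114.09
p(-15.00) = -7538.28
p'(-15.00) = 1476.63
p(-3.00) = -75.84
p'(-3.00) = 69.51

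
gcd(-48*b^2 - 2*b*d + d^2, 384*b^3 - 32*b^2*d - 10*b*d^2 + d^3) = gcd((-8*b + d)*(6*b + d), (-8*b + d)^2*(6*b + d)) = 48*b^2 + 2*b*d - d^2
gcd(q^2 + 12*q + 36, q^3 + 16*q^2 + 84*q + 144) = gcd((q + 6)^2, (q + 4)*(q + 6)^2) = q^2 + 12*q + 36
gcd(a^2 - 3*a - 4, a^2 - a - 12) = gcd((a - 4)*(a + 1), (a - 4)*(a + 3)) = a - 4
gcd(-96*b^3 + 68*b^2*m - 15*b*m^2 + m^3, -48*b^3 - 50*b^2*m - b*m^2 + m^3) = 8*b - m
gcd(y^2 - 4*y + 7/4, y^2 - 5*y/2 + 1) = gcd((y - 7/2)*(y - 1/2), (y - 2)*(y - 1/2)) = y - 1/2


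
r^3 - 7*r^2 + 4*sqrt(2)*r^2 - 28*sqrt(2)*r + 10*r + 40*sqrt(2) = (r - 5)*(r - 2)*(r + 4*sqrt(2))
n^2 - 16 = (n - 4)*(n + 4)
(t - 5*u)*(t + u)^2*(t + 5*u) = t^4 + 2*t^3*u - 24*t^2*u^2 - 50*t*u^3 - 25*u^4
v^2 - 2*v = v*(v - 2)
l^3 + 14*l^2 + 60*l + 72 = (l + 2)*(l + 6)^2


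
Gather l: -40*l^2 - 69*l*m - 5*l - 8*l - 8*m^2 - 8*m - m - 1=-40*l^2 + l*(-69*m - 13) - 8*m^2 - 9*m - 1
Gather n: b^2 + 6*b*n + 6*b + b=b^2 + 6*b*n + 7*b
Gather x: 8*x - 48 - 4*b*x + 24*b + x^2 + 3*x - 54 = 24*b + x^2 + x*(11 - 4*b) - 102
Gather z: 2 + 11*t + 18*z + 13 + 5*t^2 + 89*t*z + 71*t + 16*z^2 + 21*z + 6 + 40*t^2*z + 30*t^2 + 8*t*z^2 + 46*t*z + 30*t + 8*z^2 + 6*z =35*t^2 + 112*t + z^2*(8*t + 24) + z*(40*t^2 + 135*t + 45) + 21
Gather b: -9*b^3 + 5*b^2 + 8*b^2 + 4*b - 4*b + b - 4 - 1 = -9*b^3 + 13*b^2 + b - 5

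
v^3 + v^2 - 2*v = v*(v - 1)*(v + 2)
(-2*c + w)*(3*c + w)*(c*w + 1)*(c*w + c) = -6*c^4*w^2 - 6*c^4*w + c^3*w^3 + c^3*w^2 - 6*c^3*w - 6*c^3 + c^2*w^4 + c^2*w^3 + c^2*w^2 + c^2*w + c*w^3 + c*w^2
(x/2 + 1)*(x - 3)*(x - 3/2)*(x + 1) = x^4/2 - 3*x^3/4 - 7*x^2/2 + 9*x/4 + 9/2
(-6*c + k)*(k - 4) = -6*c*k + 24*c + k^2 - 4*k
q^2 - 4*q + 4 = (q - 2)^2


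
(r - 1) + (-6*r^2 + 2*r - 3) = -6*r^2 + 3*r - 4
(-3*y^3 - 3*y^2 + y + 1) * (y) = -3*y^4 - 3*y^3 + y^2 + y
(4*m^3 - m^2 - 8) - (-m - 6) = 4*m^3 - m^2 + m - 2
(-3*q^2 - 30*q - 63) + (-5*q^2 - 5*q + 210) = -8*q^2 - 35*q + 147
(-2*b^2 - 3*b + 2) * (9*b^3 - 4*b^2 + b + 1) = -18*b^5 - 19*b^4 + 28*b^3 - 13*b^2 - b + 2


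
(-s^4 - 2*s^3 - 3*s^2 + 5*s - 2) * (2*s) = -2*s^5 - 4*s^4 - 6*s^3 + 10*s^2 - 4*s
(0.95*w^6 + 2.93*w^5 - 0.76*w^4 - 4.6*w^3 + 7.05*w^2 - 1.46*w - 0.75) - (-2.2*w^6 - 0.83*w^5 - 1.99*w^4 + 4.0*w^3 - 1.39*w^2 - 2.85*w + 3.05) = 3.15*w^6 + 3.76*w^5 + 1.23*w^4 - 8.6*w^3 + 8.44*w^2 + 1.39*w - 3.8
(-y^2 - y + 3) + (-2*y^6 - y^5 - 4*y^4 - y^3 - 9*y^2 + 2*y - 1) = -2*y^6 - y^5 - 4*y^4 - y^3 - 10*y^2 + y + 2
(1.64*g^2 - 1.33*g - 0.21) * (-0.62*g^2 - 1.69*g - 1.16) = -1.0168*g^4 - 1.947*g^3 + 0.4755*g^2 + 1.8977*g + 0.2436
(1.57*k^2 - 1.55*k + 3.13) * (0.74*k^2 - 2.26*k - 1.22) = 1.1618*k^4 - 4.6952*k^3 + 3.9038*k^2 - 5.1828*k - 3.8186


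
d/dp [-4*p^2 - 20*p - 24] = -8*p - 20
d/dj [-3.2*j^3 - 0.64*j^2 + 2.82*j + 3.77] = -9.6*j^2 - 1.28*j + 2.82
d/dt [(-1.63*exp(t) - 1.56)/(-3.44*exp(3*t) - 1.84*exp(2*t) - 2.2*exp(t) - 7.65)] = (-11.2144*exp(3*t) - 19.0984*exp(2*t) - 5.7408*exp(t) + 9.0375)*exp(t)/(11.8336*exp(6*t) + 12.6592*exp(5*t) + 18.5216*exp(4*t) + 60.728*exp(3*t) + 32.992*exp(2*t) + 33.66*exp(t) + 58.5225)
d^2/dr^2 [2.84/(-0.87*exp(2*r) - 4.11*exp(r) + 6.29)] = (-2.84*(1.74*exp(r) + 4.11)*(3.48*exp(r) + 8.22)*exp(r) + (9.8832*exp(r) + 11.6724)*(0.87*exp(2*r) + 4.11*exp(r) - 6.29))*exp(r)/(0.87*exp(2*r) + 4.11*exp(r) - 6.29)^3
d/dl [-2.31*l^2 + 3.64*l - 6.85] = 3.64 - 4.62*l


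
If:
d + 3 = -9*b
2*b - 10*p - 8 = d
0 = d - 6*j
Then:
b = 10*p/11 + 5/11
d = -90*p/11 - 78/11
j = -15*p/11 - 13/11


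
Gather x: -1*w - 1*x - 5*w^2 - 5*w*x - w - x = -5*w^2 - 2*w + x*(-5*w - 2)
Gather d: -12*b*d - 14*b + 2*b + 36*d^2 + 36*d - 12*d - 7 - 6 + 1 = -12*b + 36*d^2 + d*(24 - 12*b) - 12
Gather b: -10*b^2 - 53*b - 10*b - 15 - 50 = -10*b^2 - 63*b - 65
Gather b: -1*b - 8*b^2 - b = -8*b^2 - 2*b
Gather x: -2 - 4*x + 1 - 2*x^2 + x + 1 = -2*x^2 - 3*x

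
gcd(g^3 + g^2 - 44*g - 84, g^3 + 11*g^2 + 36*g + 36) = g^2 + 8*g + 12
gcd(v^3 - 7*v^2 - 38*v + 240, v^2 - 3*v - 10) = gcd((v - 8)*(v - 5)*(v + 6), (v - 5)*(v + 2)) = v - 5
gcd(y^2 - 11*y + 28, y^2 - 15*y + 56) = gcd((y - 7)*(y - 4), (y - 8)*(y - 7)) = y - 7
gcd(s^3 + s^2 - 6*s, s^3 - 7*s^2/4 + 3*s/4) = s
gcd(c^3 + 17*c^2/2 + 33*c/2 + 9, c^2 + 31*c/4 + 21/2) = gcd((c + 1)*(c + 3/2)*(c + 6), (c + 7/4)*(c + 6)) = c + 6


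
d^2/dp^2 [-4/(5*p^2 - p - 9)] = 8*(-25*p^2 + 5*p + (10*p - 1)^2 + 45)/(-5*p^2 + p + 9)^3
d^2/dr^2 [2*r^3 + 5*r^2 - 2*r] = 12*r + 10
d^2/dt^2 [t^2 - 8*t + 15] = 2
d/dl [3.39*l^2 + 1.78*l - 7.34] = 6.78*l + 1.78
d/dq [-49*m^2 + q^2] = 2*q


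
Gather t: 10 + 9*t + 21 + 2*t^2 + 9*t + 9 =2*t^2 + 18*t + 40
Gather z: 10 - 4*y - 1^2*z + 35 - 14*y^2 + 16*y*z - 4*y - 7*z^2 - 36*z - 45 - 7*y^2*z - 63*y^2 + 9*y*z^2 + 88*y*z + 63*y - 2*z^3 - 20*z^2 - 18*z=-77*y^2 + 55*y - 2*z^3 + z^2*(9*y - 27) + z*(-7*y^2 + 104*y - 55)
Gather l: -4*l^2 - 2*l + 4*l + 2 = -4*l^2 + 2*l + 2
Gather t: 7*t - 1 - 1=7*t - 2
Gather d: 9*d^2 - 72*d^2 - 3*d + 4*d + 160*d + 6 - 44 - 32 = -63*d^2 + 161*d - 70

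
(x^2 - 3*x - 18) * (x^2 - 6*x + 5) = x^4 - 9*x^3 + 5*x^2 + 93*x - 90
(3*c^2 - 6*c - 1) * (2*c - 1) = 6*c^3 - 15*c^2 + 4*c + 1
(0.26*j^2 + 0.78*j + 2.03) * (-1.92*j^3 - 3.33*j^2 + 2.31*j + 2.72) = -0.4992*j^5 - 2.3634*j^4 - 5.8944*j^3 - 4.2509*j^2 + 6.8109*j + 5.5216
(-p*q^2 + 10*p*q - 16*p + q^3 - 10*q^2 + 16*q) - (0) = -p*q^2 + 10*p*q - 16*p + q^3 - 10*q^2 + 16*q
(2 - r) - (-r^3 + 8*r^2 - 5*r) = r^3 - 8*r^2 + 4*r + 2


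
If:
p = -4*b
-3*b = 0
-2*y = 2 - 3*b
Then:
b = 0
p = 0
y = -1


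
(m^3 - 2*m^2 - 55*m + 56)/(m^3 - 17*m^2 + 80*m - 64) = (m + 7)/(m - 8)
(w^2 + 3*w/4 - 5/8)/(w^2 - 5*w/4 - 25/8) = (2*w - 1)/(2*w - 5)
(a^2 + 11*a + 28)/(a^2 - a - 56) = (a + 4)/(a - 8)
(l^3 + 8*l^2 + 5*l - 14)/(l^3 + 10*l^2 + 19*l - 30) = (l^2 + 9*l + 14)/(l^2 + 11*l + 30)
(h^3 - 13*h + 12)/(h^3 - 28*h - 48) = (-h^3 + 13*h - 12)/(-h^3 + 28*h + 48)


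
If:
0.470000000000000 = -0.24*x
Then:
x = -1.96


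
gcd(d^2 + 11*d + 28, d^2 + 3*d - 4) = d + 4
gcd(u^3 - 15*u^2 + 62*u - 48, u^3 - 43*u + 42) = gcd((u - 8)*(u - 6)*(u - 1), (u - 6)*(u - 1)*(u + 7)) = u^2 - 7*u + 6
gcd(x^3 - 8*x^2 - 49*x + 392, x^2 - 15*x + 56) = x^2 - 15*x + 56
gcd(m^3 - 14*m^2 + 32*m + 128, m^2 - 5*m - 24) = m - 8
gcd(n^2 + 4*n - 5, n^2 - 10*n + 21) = 1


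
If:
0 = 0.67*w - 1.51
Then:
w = 2.25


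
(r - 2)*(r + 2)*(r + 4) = r^3 + 4*r^2 - 4*r - 16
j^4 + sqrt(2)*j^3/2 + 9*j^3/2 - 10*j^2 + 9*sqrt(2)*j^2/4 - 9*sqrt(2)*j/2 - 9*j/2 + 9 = (j - 3/2)*(j + 6)*(j - sqrt(2)/2)*(j + sqrt(2))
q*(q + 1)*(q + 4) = q^3 + 5*q^2 + 4*q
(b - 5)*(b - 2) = b^2 - 7*b + 10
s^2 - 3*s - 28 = (s - 7)*(s + 4)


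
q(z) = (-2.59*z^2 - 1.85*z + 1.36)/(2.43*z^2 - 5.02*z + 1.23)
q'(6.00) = 0.16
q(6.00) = -1.76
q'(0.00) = 3.01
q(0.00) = 1.11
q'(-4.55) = 0.08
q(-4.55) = -0.59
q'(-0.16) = 1.61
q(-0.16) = 0.76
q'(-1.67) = 0.28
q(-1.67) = -0.17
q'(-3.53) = 0.11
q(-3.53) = -0.50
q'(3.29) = 1.25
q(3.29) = -2.97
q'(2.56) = 4.64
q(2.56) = -4.73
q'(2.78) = 2.83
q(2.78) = -3.93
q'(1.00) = 4.90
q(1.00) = 2.26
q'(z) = (5.02 - 4.86*z)*(-2.59*z^2 - 1.85*z + 1.36)/(2.43*z^2 - 5.02*z + 1.23)^2 + (-5.18*z - 1.85)/(2.43*z^2 - 5.02*z + 1.23) = (17.4973*z^2 - 12.981*z + 4.5517)/(5.9049*z^4 - 24.3972*z^3 + 31.1782*z^2 - 12.3492*z + 1.5129)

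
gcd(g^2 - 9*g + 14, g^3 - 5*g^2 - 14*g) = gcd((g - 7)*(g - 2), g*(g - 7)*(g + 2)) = g - 7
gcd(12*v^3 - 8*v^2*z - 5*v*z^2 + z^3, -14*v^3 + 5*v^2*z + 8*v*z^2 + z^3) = -2*v^2 + v*z + z^2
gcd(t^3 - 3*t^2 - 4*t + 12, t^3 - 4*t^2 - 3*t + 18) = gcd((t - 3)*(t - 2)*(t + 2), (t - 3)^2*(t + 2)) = t^2 - t - 6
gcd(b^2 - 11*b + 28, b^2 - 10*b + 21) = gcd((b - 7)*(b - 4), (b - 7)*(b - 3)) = b - 7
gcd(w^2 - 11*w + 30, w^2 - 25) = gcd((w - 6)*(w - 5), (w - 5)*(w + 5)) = w - 5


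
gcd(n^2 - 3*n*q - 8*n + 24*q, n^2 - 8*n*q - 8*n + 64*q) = n - 8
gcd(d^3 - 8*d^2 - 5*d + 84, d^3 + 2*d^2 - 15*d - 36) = d^2 - d - 12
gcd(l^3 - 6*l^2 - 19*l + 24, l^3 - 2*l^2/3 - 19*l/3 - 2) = 1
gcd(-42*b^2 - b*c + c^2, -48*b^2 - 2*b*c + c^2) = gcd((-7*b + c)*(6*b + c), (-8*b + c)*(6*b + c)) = 6*b + c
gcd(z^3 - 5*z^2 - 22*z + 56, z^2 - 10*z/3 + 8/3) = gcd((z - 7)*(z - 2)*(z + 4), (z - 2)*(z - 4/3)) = z - 2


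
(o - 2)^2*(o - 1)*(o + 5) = o^4 - 17*o^2 + 36*o - 20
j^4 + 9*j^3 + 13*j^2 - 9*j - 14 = (j - 1)*(j + 1)*(j + 2)*(j + 7)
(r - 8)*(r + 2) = r^2 - 6*r - 16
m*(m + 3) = m^2 + 3*m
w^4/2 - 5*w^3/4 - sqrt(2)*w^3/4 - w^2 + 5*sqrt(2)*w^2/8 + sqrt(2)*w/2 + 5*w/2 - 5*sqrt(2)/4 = (w/2 + sqrt(2)/2)*(w - 5/2)*(w - sqrt(2))*(w - sqrt(2)/2)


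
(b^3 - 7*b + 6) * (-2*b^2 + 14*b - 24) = -2*b^5 + 14*b^4 - 10*b^3 - 110*b^2 + 252*b - 144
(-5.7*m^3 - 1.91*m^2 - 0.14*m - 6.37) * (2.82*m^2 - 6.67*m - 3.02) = -16.074*m^5 + 32.6328*m^4 + 29.5589*m^3 - 11.2614*m^2 + 42.9107*m + 19.2374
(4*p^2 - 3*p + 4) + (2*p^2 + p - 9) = 6*p^2 - 2*p - 5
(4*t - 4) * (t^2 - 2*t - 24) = 4*t^3 - 12*t^2 - 88*t + 96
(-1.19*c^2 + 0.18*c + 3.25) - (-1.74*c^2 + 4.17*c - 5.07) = 0.55*c^2 - 3.99*c + 8.32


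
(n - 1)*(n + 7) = n^2 + 6*n - 7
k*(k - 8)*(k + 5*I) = k^3 - 8*k^2 + 5*I*k^2 - 40*I*k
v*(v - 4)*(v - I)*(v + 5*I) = v^4 - 4*v^3 + 4*I*v^3 + 5*v^2 - 16*I*v^2 - 20*v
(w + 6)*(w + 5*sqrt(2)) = w^2 + 6*w + 5*sqrt(2)*w + 30*sqrt(2)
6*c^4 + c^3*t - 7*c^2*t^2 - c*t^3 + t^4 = (-3*c + t)*(-c + t)*(c + t)*(2*c + t)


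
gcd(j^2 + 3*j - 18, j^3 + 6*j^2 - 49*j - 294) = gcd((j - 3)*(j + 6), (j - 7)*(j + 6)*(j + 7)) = j + 6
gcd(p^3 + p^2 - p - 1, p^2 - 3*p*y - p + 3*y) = p - 1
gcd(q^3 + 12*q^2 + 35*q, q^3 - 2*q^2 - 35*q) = q^2 + 5*q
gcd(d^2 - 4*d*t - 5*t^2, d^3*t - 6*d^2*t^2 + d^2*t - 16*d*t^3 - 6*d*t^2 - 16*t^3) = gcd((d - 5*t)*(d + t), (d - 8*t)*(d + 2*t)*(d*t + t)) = 1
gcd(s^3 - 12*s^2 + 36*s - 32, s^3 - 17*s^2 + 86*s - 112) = s^2 - 10*s + 16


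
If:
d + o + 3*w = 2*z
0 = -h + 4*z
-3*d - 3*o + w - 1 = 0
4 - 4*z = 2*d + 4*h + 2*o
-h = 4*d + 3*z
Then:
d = -161/408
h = 46/51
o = 19/136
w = 4/17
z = 23/102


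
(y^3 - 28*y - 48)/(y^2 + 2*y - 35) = (y^3 - 28*y - 48)/(y^2 + 2*y - 35)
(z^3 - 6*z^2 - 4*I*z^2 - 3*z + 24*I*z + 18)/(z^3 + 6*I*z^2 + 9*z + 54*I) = (z^2 - z*(6 + I) + 6*I)/(z^2 + 9*I*z - 18)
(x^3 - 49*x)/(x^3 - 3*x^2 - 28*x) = (x + 7)/(x + 4)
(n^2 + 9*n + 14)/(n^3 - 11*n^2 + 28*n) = (n^2 + 9*n + 14)/(n*(n^2 - 11*n + 28))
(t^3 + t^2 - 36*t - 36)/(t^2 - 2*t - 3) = (t^2 - 36)/(t - 3)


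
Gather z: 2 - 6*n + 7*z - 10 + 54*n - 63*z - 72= 48*n - 56*z - 80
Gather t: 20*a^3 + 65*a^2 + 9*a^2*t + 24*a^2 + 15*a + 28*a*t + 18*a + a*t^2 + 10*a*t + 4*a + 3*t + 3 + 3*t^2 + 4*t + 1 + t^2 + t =20*a^3 + 89*a^2 + 37*a + t^2*(a + 4) + t*(9*a^2 + 38*a + 8) + 4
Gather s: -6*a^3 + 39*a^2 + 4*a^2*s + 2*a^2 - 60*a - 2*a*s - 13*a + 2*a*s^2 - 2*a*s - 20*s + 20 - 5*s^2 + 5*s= -6*a^3 + 41*a^2 - 73*a + s^2*(2*a - 5) + s*(4*a^2 - 4*a - 15) + 20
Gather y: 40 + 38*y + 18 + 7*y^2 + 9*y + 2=7*y^2 + 47*y + 60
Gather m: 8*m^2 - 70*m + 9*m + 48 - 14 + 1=8*m^2 - 61*m + 35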